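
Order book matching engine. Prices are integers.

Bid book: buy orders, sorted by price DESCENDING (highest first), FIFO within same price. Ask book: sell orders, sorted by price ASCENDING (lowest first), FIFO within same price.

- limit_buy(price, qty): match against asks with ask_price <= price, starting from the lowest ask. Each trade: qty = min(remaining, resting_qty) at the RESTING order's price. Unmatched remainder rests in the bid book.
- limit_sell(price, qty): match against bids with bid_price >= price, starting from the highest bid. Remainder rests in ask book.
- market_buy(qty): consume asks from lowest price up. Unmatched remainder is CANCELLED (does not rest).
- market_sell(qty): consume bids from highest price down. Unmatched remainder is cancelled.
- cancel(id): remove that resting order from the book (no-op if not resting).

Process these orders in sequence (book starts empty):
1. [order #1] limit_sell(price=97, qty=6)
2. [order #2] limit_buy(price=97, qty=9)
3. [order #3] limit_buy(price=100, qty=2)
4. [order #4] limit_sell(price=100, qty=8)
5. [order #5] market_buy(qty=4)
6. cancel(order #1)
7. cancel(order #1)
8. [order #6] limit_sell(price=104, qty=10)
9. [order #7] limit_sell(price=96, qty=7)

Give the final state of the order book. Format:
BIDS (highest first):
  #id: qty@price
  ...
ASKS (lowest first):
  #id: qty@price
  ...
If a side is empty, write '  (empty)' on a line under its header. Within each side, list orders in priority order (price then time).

Answer: BIDS (highest first):
  (empty)
ASKS (lowest first):
  #7: 4@96
  #4: 2@100
  #6: 10@104

Derivation:
After op 1 [order #1] limit_sell(price=97, qty=6): fills=none; bids=[-] asks=[#1:6@97]
After op 2 [order #2] limit_buy(price=97, qty=9): fills=#2x#1:6@97; bids=[#2:3@97] asks=[-]
After op 3 [order #3] limit_buy(price=100, qty=2): fills=none; bids=[#3:2@100 #2:3@97] asks=[-]
After op 4 [order #4] limit_sell(price=100, qty=8): fills=#3x#4:2@100; bids=[#2:3@97] asks=[#4:6@100]
After op 5 [order #5] market_buy(qty=4): fills=#5x#4:4@100; bids=[#2:3@97] asks=[#4:2@100]
After op 6 cancel(order #1): fills=none; bids=[#2:3@97] asks=[#4:2@100]
After op 7 cancel(order #1): fills=none; bids=[#2:3@97] asks=[#4:2@100]
After op 8 [order #6] limit_sell(price=104, qty=10): fills=none; bids=[#2:3@97] asks=[#4:2@100 #6:10@104]
After op 9 [order #7] limit_sell(price=96, qty=7): fills=#2x#7:3@97; bids=[-] asks=[#7:4@96 #4:2@100 #6:10@104]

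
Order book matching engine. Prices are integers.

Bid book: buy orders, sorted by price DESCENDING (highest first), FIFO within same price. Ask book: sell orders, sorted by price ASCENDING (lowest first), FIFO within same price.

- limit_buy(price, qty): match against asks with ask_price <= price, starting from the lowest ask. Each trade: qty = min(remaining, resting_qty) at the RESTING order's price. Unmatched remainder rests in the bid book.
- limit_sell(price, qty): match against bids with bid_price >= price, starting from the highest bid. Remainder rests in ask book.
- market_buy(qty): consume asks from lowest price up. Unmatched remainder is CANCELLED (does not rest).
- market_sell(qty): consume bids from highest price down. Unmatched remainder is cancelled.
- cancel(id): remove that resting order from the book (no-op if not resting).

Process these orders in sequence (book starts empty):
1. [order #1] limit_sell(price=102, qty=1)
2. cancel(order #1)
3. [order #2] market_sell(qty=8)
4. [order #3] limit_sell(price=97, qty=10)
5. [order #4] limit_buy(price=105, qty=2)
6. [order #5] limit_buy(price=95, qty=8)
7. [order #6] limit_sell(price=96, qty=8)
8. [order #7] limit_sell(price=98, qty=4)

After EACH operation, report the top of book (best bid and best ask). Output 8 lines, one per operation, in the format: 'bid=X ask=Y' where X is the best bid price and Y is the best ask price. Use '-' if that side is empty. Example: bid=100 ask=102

After op 1 [order #1] limit_sell(price=102, qty=1): fills=none; bids=[-] asks=[#1:1@102]
After op 2 cancel(order #1): fills=none; bids=[-] asks=[-]
After op 3 [order #2] market_sell(qty=8): fills=none; bids=[-] asks=[-]
After op 4 [order #3] limit_sell(price=97, qty=10): fills=none; bids=[-] asks=[#3:10@97]
After op 5 [order #4] limit_buy(price=105, qty=2): fills=#4x#3:2@97; bids=[-] asks=[#3:8@97]
After op 6 [order #5] limit_buy(price=95, qty=8): fills=none; bids=[#5:8@95] asks=[#3:8@97]
After op 7 [order #6] limit_sell(price=96, qty=8): fills=none; bids=[#5:8@95] asks=[#6:8@96 #3:8@97]
After op 8 [order #7] limit_sell(price=98, qty=4): fills=none; bids=[#5:8@95] asks=[#6:8@96 #3:8@97 #7:4@98]

Answer: bid=- ask=102
bid=- ask=-
bid=- ask=-
bid=- ask=97
bid=- ask=97
bid=95 ask=97
bid=95 ask=96
bid=95 ask=96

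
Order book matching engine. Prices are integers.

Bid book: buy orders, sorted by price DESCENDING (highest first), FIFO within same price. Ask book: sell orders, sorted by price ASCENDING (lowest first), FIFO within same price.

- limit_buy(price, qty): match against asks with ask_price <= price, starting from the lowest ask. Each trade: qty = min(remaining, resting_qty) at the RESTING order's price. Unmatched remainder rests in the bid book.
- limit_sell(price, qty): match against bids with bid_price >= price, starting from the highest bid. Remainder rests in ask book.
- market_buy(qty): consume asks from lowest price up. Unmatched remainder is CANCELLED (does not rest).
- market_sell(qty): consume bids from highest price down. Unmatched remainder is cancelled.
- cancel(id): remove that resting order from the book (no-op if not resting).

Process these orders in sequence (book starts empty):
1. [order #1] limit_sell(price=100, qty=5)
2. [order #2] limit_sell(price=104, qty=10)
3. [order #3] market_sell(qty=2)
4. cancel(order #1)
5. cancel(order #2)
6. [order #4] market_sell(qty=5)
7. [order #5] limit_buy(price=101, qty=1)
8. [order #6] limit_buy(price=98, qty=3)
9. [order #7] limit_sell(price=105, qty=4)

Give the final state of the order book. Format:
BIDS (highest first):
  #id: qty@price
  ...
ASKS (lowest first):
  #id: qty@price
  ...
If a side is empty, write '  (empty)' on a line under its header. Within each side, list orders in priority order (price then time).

Answer: BIDS (highest first):
  #5: 1@101
  #6: 3@98
ASKS (lowest first):
  #7: 4@105

Derivation:
After op 1 [order #1] limit_sell(price=100, qty=5): fills=none; bids=[-] asks=[#1:5@100]
After op 2 [order #2] limit_sell(price=104, qty=10): fills=none; bids=[-] asks=[#1:5@100 #2:10@104]
After op 3 [order #3] market_sell(qty=2): fills=none; bids=[-] asks=[#1:5@100 #2:10@104]
After op 4 cancel(order #1): fills=none; bids=[-] asks=[#2:10@104]
After op 5 cancel(order #2): fills=none; bids=[-] asks=[-]
After op 6 [order #4] market_sell(qty=5): fills=none; bids=[-] asks=[-]
After op 7 [order #5] limit_buy(price=101, qty=1): fills=none; bids=[#5:1@101] asks=[-]
After op 8 [order #6] limit_buy(price=98, qty=3): fills=none; bids=[#5:1@101 #6:3@98] asks=[-]
After op 9 [order #7] limit_sell(price=105, qty=4): fills=none; bids=[#5:1@101 #6:3@98] asks=[#7:4@105]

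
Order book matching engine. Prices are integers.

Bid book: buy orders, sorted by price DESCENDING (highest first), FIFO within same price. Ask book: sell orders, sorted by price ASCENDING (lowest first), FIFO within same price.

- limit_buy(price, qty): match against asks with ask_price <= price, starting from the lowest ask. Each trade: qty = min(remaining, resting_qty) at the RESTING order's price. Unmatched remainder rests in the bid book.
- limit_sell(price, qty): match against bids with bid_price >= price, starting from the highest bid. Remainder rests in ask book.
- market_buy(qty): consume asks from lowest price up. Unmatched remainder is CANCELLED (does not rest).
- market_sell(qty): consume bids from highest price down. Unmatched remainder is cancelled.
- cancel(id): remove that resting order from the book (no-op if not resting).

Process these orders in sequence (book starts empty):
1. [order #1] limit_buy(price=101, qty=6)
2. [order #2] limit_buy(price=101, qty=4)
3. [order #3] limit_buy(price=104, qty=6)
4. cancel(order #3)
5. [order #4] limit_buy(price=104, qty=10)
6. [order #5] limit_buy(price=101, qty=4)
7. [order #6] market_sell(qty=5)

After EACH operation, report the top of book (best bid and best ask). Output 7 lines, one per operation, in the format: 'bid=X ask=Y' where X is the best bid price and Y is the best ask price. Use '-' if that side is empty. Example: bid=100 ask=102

Answer: bid=101 ask=-
bid=101 ask=-
bid=104 ask=-
bid=101 ask=-
bid=104 ask=-
bid=104 ask=-
bid=104 ask=-

Derivation:
After op 1 [order #1] limit_buy(price=101, qty=6): fills=none; bids=[#1:6@101] asks=[-]
After op 2 [order #2] limit_buy(price=101, qty=4): fills=none; bids=[#1:6@101 #2:4@101] asks=[-]
After op 3 [order #3] limit_buy(price=104, qty=6): fills=none; bids=[#3:6@104 #1:6@101 #2:4@101] asks=[-]
After op 4 cancel(order #3): fills=none; bids=[#1:6@101 #2:4@101] asks=[-]
After op 5 [order #4] limit_buy(price=104, qty=10): fills=none; bids=[#4:10@104 #1:6@101 #2:4@101] asks=[-]
After op 6 [order #5] limit_buy(price=101, qty=4): fills=none; bids=[#4:10@104 #1:6@101 #2:4@101 #5:4@101] asks=[-]
After op 7 [order #6] market_sell(qty=5): fills=#4x#6:5@104; bids=[#4:5@104 #1:6@101 #2:4@101 #5:4@101] asks=[-]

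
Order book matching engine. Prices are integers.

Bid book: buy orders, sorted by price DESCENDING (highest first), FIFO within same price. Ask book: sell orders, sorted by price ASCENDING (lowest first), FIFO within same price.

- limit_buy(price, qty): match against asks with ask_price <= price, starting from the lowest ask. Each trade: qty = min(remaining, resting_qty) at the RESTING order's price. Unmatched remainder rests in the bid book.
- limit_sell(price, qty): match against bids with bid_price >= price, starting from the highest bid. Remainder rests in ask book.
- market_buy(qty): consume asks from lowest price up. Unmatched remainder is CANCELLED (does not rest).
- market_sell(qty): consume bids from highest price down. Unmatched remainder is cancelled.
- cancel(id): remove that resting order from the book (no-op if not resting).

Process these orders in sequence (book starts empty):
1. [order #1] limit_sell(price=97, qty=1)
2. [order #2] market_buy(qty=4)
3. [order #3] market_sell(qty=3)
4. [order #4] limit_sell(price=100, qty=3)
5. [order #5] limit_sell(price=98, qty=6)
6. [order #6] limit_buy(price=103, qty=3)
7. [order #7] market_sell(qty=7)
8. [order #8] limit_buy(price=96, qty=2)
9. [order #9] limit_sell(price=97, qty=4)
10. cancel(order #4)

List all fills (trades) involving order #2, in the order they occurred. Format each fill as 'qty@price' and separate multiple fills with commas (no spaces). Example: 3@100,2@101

Answer: 1@97

Derivation:
After op 1 [order #1] limit_sell(price=97, qty=1): fills=none; bids=[-] asks=[#1:1@97]
After op 2 [order #2] market_buy(qty=4): fills=#2x#1:1@97; bids=[-] asks=[-]
After op 3 [order #3] market_sell(qty=3): fills=none; bids=[-] asks=[-]
After op 4 [order #4] limit_sell(price=100, qty=3): fills=none; bids=[-] asks=[#4:3@100]
After op 5 [order #5] limit_sell(price=98, qty=6): fills=none; bids=[-] asks=[#5:6@98 #4:3@100]
After op 6 [order #6] limit_buy(price=103, qty=3): fills=#6x#5:3@98; bids=[-] asks=[#5:3@98 #4:3@100]
After op 7 [order #7] market_sell(qty=7): fills=none; bids=[-] asks=[#5:3@98 #4:3@100]
After op 8 [order #8] limit_buy(price=96, qty=2): fills=none; bids=[#8:2@96] asks=[#5:3@98 #4:3@100]
After op 9 [order #9] limit_sell(price=97, qty=4): fills=none; bids=[#8:2@96] asks=[#9:4@97 #5:3@98 #4:3@100]
After op 10 cancel(order #4): fills=none; bids=[#8:2@96] asks=[#9:4@97 #5:3@98]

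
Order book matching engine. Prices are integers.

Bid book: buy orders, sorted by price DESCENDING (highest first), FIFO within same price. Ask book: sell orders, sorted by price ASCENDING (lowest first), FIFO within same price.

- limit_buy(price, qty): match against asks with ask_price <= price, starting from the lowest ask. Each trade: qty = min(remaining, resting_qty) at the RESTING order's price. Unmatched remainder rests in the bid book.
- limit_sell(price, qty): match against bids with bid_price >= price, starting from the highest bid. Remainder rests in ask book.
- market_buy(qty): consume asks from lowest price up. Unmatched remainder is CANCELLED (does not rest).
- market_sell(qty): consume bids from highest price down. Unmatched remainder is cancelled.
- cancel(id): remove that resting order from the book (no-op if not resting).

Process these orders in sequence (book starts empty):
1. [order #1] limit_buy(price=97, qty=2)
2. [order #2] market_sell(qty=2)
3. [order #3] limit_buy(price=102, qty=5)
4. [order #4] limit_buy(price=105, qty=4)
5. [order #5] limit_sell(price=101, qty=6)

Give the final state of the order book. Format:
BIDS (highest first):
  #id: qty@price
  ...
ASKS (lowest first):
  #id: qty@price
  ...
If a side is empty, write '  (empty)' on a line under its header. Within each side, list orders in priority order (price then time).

Answer: BIDS (highest first):
  #3: 3@102
ASKS (lowest first):
  (empty)

Derivation:
After op 1 [order #1] limit_buy(price=97, qty=2): fills=none; bids=[#1:2@97] asks=[-]
After op 2 [order #2] market_sell(qty=2): fills=#1x#2:2@97; bids=[-] asks=[-]
After op 3 [order #3] limit_buy(price=102, qty=5): fills=none; bids=[#3:5@102] asks=[-]
After op 4 [order #4] limit_buy(price=105, qty=4): fills=none; bids=[#4:4@105 #3:5@102] asks=[-]
After op 5 [order #5] limit_sell(price=101, qty=6): fills=#4x#5:4@105 #3x#5:2@102; bids=[#3:3@102] asks=[-]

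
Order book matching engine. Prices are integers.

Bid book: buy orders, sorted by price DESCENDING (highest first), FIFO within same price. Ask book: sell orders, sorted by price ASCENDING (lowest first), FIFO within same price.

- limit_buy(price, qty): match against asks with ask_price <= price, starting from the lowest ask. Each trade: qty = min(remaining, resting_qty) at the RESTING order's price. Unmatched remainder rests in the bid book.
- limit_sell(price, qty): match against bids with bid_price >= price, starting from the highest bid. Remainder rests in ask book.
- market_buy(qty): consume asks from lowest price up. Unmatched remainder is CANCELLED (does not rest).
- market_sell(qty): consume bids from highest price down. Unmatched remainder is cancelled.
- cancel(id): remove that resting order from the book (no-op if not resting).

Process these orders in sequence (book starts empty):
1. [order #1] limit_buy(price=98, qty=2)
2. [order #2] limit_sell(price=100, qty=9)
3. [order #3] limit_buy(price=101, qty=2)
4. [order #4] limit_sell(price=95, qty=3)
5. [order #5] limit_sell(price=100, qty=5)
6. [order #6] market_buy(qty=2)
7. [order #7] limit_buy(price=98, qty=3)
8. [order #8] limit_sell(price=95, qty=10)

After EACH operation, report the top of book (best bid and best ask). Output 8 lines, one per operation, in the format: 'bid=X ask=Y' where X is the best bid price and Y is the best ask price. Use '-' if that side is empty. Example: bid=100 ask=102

After op 1 [order #1] limit_buy(price=98, qty=2): fills=none; bids=[#1:2@98] asks=[-]
After op 2 [order #2] limit_sell(price=100, qty=9): fills=none; bids=[#1:2@98] asks=[#2:9@100]
After op 3 [order #3] limit_buy(price=101, qty=2): fills=#3x#2:2@100; bids=[#1:2@98] asks=[#2:7@100]
After op 4 [order #4] limit_sell(price=95, qty=3): fills=#1x#4:2@98; bids=[-] asks=[#4:1@95 #2:7@100]
After op 5 [order #5] limit_sell(price=100, qty=5): fills=none; bids=[-] asks=[#4:1@95 #2:7@100 #5:5@100]
After op 6 [order #6] market_buy(qty=2): fills=#6x#4:1@95 #6x#2:1@100; bids=[-] asks=[#2:6@100 #5:5@100]
After op 7 [order #7] limit_buy(price=98, qty=3): fills=none; bids=[#7:3@98] asks=[#2:6@100 #5:5@100]
After op 8 [order #8] limit_sell(price=95, qty=10): fills=#7x#8:3@98; bids=[-] asks=[#8:7@95 #2:6@100 #5:5@100]

Answer: bid=98 ask=-
bid=98 ask=100
bid=98 ask=100
bid=- ask=95
bid=- ask=95
bid=- ask=100
bid=98 ask=100
bid=- ask=95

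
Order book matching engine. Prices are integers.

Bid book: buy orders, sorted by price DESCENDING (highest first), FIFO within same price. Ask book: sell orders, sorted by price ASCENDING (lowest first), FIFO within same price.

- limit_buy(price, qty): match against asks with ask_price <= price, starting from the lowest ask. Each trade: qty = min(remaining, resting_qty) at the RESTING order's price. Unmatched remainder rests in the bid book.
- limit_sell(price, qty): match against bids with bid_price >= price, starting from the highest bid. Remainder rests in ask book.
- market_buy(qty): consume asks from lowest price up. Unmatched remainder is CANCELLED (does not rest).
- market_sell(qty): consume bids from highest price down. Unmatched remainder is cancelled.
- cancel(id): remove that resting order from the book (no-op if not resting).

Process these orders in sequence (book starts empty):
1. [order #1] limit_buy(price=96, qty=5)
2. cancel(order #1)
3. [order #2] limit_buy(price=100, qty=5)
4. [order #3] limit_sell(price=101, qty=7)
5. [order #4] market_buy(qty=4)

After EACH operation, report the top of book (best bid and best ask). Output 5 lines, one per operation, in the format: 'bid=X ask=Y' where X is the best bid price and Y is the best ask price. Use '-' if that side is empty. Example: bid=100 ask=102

Answer: bid=96 ask=-
bid=- ask=-
bid=100 ask=-
bid=100 ask=101
bid=100 ask=101

Derivation:
After op 1 [order #1] limit_buy(price=96, qty=5): fills=none; bids=[#1:5@96] asks=[-]
After op 2 cancel(order #1): fills=none; bids=[-] asks=[-]
After op 3 [order #2] limit_buy(price=100, qty=5): fills=none; bids=[#2:5@100] asks=[-]
After op 4 [order #3] limit_sell(price=101, qty=7): fills=none; bids=[#2:5@100] asks=[#3:7@101]
After op 5 [order #4] market_buy(qty=4): fills=#4x#3:4@101; bids=[#2:5@100] asks=[#3:3@101]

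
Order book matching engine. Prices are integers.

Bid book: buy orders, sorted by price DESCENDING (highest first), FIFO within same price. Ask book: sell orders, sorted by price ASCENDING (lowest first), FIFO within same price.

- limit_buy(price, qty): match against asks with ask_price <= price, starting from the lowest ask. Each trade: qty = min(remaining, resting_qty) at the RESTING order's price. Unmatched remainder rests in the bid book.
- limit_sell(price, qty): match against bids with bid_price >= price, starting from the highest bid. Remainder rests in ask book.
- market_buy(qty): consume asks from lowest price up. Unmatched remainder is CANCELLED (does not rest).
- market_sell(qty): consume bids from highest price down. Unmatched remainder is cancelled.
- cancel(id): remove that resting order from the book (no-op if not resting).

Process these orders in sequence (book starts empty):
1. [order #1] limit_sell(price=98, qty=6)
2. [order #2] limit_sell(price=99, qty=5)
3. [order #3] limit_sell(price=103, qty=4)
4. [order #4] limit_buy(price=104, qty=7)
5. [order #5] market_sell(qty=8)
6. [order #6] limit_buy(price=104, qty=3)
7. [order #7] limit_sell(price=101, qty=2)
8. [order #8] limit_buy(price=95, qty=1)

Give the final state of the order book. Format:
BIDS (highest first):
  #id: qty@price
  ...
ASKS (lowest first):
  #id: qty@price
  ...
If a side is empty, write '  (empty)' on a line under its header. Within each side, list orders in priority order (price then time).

After op 1 [order #1] limit_sell(price=98, qty=6): fills=none; bids=[-] asks=[#1:6@98]
After op 2 [order #2] limit_sell(price=99, qty=5): fills=none; bids=[-] asks=[#1:6@98 #2:5@99]
After op 3 [order #3] limit_sell(price=103, qty=4): fills=none; bids=[-] asks=[#1:6@98 #2:5@99 #3:4@103]
After op 4 [order #4] limit_buy(price=104, qty=7): fills=#4x#1:6@98 #4x#2:1@99; bids=[-] asks=[#2:4@99 #3:4@103]
After op 5 [order #5] market_sell(qty=8): fills=none; bids=[-] asks=[#2:4@99 #3:4@103]
After op 6 [order #6] limit_buy(price=104, qty=3): fills=#6x#2:3@99; bids=[-] asks=[#2:1@99 #3:4@103]
After op 7 [order #7] limit_sell(price=101, qty=2): fills=none; bids=[-] asks=[#2:1@99 #7:2@101 #3:4@103]
After op 8 [order #8] limit_buy(price=95, qty=1): fills=none; bids=[#8:1@95] asks=[#2:1@99 #7:2@101 #3:4@103]

Answer: BIDS (highest first):
  #8: 1@95
ASKS (lowest first):
  #2: 1@99
  #7: 2@101
  #3: 4@103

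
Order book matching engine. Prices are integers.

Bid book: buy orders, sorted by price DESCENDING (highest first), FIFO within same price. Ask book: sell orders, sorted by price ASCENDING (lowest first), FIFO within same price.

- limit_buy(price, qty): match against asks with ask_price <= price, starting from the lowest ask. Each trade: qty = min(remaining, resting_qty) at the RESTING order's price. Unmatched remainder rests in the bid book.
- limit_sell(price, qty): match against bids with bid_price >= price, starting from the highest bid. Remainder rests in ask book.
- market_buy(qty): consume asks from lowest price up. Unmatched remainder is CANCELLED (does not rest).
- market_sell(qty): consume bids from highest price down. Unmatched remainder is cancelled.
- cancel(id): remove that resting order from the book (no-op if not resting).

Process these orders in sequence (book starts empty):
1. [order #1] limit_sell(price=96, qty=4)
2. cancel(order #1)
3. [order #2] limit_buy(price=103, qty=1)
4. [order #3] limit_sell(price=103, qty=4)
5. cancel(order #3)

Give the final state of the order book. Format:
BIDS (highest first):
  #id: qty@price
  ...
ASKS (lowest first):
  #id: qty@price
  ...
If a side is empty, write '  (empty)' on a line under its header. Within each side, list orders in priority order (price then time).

After op 1 [order #1] limit_sell(price=96, qty=4): fills=none; bids=[-] asks=[#1:4@96]
After op 2 cancel(order #1): fills=none; bids=[-] asks=[-]
After op 3 [order #2] limit_buy(price=103, qty=1): fills=none; bids=[#2:1@103] asks=[-]
After op 4 [order #3] limit_sell(price=103, qty=4): fills=#2x#3:1@103; bids=[-] asks=[#3:3@103]
After op 5 cancel(order #3): fills=none; bids=[-] asks=[-]

Answer: BIDS (highest first):
  (empty)
ASKS (lowest first):
  (empty)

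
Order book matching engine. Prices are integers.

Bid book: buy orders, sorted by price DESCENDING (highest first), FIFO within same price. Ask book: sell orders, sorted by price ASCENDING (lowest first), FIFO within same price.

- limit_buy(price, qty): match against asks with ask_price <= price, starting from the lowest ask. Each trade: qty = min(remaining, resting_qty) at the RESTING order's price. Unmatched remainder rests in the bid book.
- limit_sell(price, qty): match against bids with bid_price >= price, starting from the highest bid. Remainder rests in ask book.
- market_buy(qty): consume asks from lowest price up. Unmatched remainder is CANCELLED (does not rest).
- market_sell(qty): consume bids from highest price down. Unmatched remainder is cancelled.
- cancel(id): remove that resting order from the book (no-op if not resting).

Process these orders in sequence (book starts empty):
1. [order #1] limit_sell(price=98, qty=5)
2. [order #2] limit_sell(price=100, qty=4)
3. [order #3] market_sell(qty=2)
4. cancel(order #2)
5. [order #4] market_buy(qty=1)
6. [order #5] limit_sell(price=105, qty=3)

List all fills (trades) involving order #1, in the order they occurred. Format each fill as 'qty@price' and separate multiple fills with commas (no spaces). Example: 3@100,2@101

Answer: 1@98

Derivation:
After op 1 [order #1] limit_sell(price=98, qty=5): fills=none; bids=[-] asks=[#1:5@98]
After op 2 [order #2] limit_sell(price=100, qty=4): fills=none; bids=[-] asks=[#1:5@98 #2:4@100]
After op 3 [order #3] market_sell(qty=2): fills=none; bids=[-] asks=[#1:5@98 #2:4@100]
After op 4 cancel(order #2): fills=none; bids=[-] asks=[#1:5@98]
After op 5 [order #4] market_buy(qty=1): fills=#4x#1:1@98; bids=[-] asks=[#1:4@98]
After op 6 [order #5] limit_sell(price=105, qty=3): fills=none; bids=[-] asks=[#1:4@98 #5:3@105]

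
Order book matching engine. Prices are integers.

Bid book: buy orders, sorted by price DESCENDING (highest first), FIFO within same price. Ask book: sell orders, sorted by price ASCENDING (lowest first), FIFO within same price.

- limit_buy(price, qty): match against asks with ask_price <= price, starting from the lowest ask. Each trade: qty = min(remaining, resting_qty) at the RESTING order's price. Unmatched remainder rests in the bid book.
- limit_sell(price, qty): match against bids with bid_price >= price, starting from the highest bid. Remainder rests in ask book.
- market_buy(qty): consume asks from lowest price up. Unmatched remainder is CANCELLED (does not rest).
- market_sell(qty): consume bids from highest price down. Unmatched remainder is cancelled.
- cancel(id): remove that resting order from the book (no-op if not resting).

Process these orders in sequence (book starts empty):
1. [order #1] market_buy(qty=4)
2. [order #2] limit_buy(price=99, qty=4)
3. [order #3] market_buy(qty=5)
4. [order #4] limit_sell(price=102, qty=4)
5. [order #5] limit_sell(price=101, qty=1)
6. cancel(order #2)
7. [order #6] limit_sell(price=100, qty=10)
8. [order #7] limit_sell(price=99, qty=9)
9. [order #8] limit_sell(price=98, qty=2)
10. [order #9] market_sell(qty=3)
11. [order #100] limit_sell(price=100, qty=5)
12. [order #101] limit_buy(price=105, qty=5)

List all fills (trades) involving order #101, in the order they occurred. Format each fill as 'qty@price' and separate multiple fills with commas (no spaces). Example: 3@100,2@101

After op 1 [order #1] market_buy(qty=4): fills=none; bids=[-] asks=[-]
After op 2 [order #2] limit_buy(price=99, qty=4): fills=none; bids=[#2:4@99] asks=[-]
After op 3 [order #3] market_buy(qty=5): fills=none; bids=[#2:4@99] asks=[-]
After op 4 [order #4] limit_sell(price=102, qty=4): fills=none; bids=[#2:4@99] asks=[#4:4@102]
After op 5 [order #5] limit_sell(price=101, qty=1): fills=none; bids=[#2:4@99] asks=[#5:1@101 #4:4@102]
After op 6 cancel(order #2): fills=none; bids=[-] asks=[#5:1@101 #4:4@102]
After op 7 [order #6] limit_sell(price=100, qty=10): fills=none; bids=[-] asks=[#6:10@100 #5:1@101 #4:4@102]
After op 8 [order #7] limit_sell(price=99, qty=9): fills=none; bids=[-] asks=[#7:9@99 #6:10@100 #5:1@101 #4:4@102]
After op 9 [order #8] limit_sell(price=98, qty=2): fills=none; bids=[-] asks=[#8:2@98 #7:9@99 #6:10@100 #5:1@101 #4:4@102]
After op 10 [order #9] market_sell(qty=3): fills=none; bids=[-] asks=[#8:2@98 #7:9@99 #6:10@100 #5:1@101 #4:4@102]
After op 11 [order #100] limit_sell(price=100, qty=5): fills=none; bids=[-] asks=[#8:2@98 #7:9@99 #6:10@100 #100:5@100 #5:1@101 #4:4@102]
After op 12 [order #101] limit_buy(price=105, qty=5): fills=#101x#8:2@98 #101x#7:3@99; bids=[-] asks=[#7:6@99 #6:10@100 #100:5@100 #5:1@101 #4:4@102]

Answer: 2@98,3@99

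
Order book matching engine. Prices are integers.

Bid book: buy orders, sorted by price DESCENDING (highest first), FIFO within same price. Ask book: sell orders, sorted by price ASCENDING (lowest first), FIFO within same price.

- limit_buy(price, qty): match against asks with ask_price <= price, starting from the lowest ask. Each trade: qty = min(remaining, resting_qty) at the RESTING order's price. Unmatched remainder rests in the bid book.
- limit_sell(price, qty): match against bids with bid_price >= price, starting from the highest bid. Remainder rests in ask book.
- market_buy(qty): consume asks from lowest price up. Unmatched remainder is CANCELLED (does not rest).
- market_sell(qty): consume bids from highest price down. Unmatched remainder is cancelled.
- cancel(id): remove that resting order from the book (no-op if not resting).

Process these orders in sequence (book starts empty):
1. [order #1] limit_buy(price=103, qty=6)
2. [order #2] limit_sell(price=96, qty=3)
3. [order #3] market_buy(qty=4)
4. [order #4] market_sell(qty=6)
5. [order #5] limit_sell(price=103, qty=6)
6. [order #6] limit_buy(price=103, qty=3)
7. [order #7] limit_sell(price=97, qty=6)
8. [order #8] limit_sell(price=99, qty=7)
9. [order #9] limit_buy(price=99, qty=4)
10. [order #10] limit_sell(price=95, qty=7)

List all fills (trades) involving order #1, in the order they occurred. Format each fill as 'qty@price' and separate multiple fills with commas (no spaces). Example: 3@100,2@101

After op 1 [order #1] limit_buy(price=103, qty=6): fills=none; bids=[#1:6@103] asks=[-]
After op 2 [order #2] limit_sell(price=96, qty=3): fills=#1x#2:3@103; bids=[#1:3@103] asks=[-]
After op 3 [order #3] market_buy(qty=4): fills=none; bids=[#1:3@103] asks=[-]
After op 4 [order #4] market_sell(qty=6): fills=#1x#4:3@103; bids=[-] asks=[-]
After op 5 [order #5] limit_sell(price=103, qty=6): fills=none; bids=[-] asks=[#5:6@103]
After op 6 [order #6] limit_buy(price=103, qty=3): fills=#6x#5:3@103; bids=[-] asks=[#5:3@103]
After op 7 [order #7] limit_sell(price=97, qty=6): fills=none; bids=[-] asks=[#7:6@97 #5:3@103]
After op 8 [order #8] limit_sell(price=99, qty=7): fills=none; bids=[-] asks=[#7:6@97 #8:7@99 #5:3@103]
After op 9 [order #9] limit_buy(price=99, qty=4): fills=#9x#7:4@97; bids=[-] asks=[#7:2@97 #8:7@99 #5:3@103]
After op 10 [order #10] limit_sell(price=95, qty=7): fills=none; bids=[-] asks=[#10:7@95 #7:2@97 #8:7@99 #5:3@103]

Answer: 3@103,3@103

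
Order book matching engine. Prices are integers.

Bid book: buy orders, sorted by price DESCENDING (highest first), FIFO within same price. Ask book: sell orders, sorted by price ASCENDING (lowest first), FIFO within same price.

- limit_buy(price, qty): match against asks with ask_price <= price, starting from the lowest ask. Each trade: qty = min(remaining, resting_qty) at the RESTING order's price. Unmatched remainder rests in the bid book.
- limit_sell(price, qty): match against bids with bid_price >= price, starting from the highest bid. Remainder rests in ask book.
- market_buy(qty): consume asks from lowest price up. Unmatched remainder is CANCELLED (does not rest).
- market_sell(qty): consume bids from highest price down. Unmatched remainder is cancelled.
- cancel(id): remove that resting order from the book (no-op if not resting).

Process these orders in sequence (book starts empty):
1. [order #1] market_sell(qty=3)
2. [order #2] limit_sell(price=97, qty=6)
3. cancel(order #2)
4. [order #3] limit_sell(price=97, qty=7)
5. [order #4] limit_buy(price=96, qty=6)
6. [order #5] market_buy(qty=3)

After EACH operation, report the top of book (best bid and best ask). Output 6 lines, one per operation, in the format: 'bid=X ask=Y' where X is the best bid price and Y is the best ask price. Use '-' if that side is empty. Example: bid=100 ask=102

Answer: bid=- ask=-
bid=- ask=97
bid=- ask=-
bid=- ask=97
bid=96 ask=97
bid=96 ask=97

Derivation:
After op 1 [order #1] market_sell(qty=3): fills=none; bids=[-] asks=[-]
After op 2 [order #2] limit_sell(price=97, qty=6): fills=none; bids=[-] asks=[#2:6@97]
After op 3 cancel(order #2): fills=none; bids=[-] asks=[-]
After op 4 [order #3] limit_sell(price=97, qty=7): fills=none; bids=[-] asks=[#3:7@97]
After op 5 [order #4] limit_buy(price=96, qty=6): fills=none; bids=[#4:6@96] asks=[#3:7@97]
After op 6 [order #5] market_buy(qty=3): fills=#5x#3:3@97; bids=[#4:6@96] asks=[#3:4@97]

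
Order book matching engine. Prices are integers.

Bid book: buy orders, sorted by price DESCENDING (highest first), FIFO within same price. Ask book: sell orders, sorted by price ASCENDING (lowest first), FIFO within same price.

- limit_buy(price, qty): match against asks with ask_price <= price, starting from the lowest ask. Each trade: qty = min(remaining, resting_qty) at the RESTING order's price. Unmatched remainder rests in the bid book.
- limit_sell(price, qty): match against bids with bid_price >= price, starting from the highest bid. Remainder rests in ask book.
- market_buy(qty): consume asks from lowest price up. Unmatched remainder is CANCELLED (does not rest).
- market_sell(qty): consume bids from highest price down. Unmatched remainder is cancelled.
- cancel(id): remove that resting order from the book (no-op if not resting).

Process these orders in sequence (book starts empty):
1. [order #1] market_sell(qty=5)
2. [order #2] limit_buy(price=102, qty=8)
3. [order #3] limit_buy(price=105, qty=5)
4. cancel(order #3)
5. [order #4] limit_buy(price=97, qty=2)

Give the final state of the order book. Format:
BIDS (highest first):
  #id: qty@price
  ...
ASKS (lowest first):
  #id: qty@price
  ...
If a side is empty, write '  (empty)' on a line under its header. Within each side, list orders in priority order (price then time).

Answer: BIDS (highest first):
  #2: 8@102
  #4: 2@97
ASKS (lowest first):
  (empty)

Derivation:
After op 1 [order #1] market_sell(qty=5): fills=none; bids=[-] asks=[-]
After op 2 [order #2] limit_buy(price=102, qty=8): fills=none; bids=[#2:8@102] asks=[-]
After op 3 [order #3] limit_buy(price=105, qty=5): fills=none; bids=[#3:5@105 #2:8@102] asks=[-]
After op 4 cancel(order #3): fills=none; bids=[#2:8@102] asks=[-]
After op 5 [order #4] limit_buy(price=97, qty=2): fills=none; bids=[#2:8@102 #4:2@97] asks=[-]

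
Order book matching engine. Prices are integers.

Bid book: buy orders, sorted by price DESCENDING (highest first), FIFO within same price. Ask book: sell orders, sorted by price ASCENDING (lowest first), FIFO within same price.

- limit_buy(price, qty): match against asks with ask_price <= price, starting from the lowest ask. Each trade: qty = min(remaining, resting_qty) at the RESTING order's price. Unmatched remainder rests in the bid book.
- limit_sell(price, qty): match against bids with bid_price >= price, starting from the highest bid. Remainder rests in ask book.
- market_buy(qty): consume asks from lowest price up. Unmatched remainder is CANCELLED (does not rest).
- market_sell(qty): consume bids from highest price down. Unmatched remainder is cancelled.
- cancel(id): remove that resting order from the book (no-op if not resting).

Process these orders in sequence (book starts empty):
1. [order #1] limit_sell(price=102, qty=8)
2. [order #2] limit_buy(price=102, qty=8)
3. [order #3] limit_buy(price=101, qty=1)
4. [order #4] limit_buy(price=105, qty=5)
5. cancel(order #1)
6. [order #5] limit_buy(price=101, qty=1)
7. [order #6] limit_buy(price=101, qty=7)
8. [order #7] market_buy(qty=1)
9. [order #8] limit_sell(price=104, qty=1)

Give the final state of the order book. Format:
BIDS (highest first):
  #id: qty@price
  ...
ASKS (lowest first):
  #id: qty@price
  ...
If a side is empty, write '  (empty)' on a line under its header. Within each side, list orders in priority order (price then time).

After op 1 [order #1] limit_sell(price=102, qty=8): fills=none; bids=[-] asks=[#1:8@102]
After op 2 [order #2] limit_buy(price=102, qty=8): fills=#2x#1:8@102; bids=[-] asks=[-]
After op 3 [order #3] limit_buy(price=101, qty=1): fills=none; bids=[#3:1@101] asks=[-]
After op 4 [order #4] limit_buy(price=105, qty=5): fills=none; bids=[#4:5@105 #3:1@101] asks=[-]
After op 5 cancel(order #1): fills=none; bids=[#4:5@105 #3:1@101] asks=[-]
After op 6 [order #5] limit_buy(price=101, qty=1): fills=none; bids=[#4:5@105 #3:1@101 #5:1@101] asks=[-]
After op 7 [order #6] limit_buy(price=101, qty=7): fills=none; bids=[#4:5@105 #3:1@101 #5:1@101 #6:7@101] asks=[-]
After op 8 [order #7] market_buy(qty=1): fills=none; bids=[#4:5@105 #3:1@101 #5:1@101 #6:7@101] asks=[-]
After op 9 [order #8] limit_sell(price=104, qty=1): fills=#4x#8:1@105; bids=[#4:4@105 #3:1@101 #5:1@101 #6:7@101] asks=[-]

Answer: BIDS (highest first):
  #4: 4@105
  #3: 1@101
  #5: 1@101
  #6: 7@101
ASKS (lowest first):
  (empty)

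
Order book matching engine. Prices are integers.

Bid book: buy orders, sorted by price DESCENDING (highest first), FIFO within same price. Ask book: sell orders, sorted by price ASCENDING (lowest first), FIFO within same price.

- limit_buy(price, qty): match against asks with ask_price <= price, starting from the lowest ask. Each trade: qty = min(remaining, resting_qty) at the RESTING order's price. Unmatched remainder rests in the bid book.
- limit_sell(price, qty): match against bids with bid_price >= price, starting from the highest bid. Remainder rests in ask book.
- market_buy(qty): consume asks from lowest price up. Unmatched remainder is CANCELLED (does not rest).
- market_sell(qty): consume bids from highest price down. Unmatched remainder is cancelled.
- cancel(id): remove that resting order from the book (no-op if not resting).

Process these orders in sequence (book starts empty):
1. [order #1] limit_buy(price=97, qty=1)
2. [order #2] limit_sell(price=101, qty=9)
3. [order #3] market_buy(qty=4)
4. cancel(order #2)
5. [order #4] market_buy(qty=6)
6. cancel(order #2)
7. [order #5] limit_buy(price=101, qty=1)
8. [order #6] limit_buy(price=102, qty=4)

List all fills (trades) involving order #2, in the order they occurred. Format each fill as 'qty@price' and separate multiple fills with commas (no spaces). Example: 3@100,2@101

Answer: 4@101

Derivation:
After op 1 [order #1] limit_buy(price=97, qty=1): fills=none; bids=[#1:1@97] asks=[-]
After op 2 [order #2] limit_sell(price=101, qty=9): fills=none; bids=[#1:1@97] asks=[#2:9@101]
After op 3 [order #3] market_buy(qty=4): fills=#3x#2:4@101; bids=[#1:1@97] asks=[#2:5@101]
After op 4 cancel(order #2): fills=none; bids=[#1:1@97] asks=[-]
After op 5 [order #4] market_buy(qty=6): fills=none; bids=[#1:1@97] asks=[-]
After op 6 cancel(order #2): fills=none; bids=[#1:1@97] asks=[-]
After op 7 [order #5] limit_buy(price=101, qty=1): fills=none; bids=[#5:1@101 #1:1@97] asks=[-]
After op 8 [order #6] limit_buy(price=102, qty=4): fills=none; bids=[#6:4@102 #5:1@101 #1:1@97] asks=[-]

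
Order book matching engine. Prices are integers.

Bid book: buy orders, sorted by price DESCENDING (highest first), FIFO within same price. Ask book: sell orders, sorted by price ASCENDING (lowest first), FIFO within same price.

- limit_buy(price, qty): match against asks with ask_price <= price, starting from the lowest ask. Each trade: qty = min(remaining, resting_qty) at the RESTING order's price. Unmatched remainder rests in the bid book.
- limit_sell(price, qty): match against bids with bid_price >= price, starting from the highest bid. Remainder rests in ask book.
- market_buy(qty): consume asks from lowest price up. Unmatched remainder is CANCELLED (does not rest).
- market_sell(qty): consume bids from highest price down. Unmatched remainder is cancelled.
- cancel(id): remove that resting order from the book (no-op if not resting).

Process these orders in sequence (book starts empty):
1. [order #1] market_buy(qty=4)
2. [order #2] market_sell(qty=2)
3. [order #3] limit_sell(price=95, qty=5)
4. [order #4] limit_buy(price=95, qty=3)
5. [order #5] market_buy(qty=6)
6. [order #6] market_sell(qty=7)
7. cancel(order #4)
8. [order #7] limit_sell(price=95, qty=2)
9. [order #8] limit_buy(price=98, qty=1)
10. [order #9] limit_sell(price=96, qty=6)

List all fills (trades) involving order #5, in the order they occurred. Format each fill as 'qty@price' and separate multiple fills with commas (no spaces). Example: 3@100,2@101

Answer: 2@95

Derivation:
After op 1 [order #1] market_buy(qty=4): fills=none; bids=[-] asks=[-]
After op 2 [order #2] market_sell(qty=2): fills=none; bids=[-] asks=[-]
After op 3 [order #3] limit_sell(price=95, qty=5): fills=none; bids=[-] asks=[#3:5@95]
After op 4 [order #4] limit_buy(price=95, qty=3): fills=#4x#3:3@95; bids=[-] asks=[#3:2@95]
After op 5 [order #5] market_buy(qty=6): fills=#5x#3:2@95; bids=[-] asks=[-]
After op 6 [order #6] market_sell(qty=7): fills=none; bids=[-] asks=[-]
After op 7 cancel(order #4): fills=none; bids=[-] asks=[-]
After op 8 [order #7] limit_sell(price=95, qty=2): fills=none; bids=[-] asks=[#7:2@95]
After op 9 [order #8] limit_buy(price=98, qty=1): fills=#8x#7:1@95; bids=[-] asks=[#7:1@95]
After op 10 [order #9] limit_sell(price=96, qty=6): fills=none; bids=[-] asks=[#7:1@95 #9:6@96]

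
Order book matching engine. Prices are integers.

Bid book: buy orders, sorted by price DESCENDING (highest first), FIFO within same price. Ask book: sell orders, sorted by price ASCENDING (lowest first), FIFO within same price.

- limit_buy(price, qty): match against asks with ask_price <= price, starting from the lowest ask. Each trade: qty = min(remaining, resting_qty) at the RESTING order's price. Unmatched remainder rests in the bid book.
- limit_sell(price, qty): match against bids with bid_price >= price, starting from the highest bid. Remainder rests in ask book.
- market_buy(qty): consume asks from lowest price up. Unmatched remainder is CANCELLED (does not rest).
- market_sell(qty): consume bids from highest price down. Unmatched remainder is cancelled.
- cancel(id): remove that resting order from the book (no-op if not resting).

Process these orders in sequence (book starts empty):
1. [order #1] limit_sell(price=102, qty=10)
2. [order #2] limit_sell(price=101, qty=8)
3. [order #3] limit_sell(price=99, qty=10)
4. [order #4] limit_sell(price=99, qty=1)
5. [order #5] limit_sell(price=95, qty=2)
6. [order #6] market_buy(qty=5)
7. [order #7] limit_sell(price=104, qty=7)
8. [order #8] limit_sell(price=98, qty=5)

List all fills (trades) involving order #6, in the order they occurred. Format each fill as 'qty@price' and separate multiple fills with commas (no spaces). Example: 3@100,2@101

Answer: 2@95,3@99

Derivation:
After op 1 [order #1] limit_sell(price=102, qty=10): fills=none; bids=[-] asks=[#1:10@102]
After op 2 [order #2] limit_sell(price=101, qty=8): fills=none; bids=[-] asks=[#2:8@101 #1:10@102]
After op 3 [order #3] limit_sell(price=99, qty=10): fills=none; bids=[-] asks=[#3:10@99 #2:8@101 #1:10@102]
After op 4 [order #4] limit_sell(price=99, qty=1): fills=none; bids=[-] asks=[#3:10@99 #4:1@99 #2:8@101 #1:10@102]
After op 5 [order #5] limit_sell(price=95, qty=2): fills=none; bids=[-] asks=[#5:2@95 #3:10@99 #4:1@99 #2:8@101 #1:10@102]
After op 6 [order #6] market_buy(qty=5): fills=#6x#5:2@95 #6x#3:3@99; bids=[-] asks=[#3:7@99 #4:1@99 #2:8@101 #1:10@102]
After op 7 [order #7] limit_sell(price=104, qty=7): fills=none; bids=[-] asks=[#3:7@99 #4:1@99 #2:8@101 #1:10@102 #7:7@104]
After op 8 [order #8] limit_sell(price=98, qty=5): fills=none; bids=[-] asks=[#8:5@98 #3:7@99 #4:1@99 #2:8@101 #1:10@102 #7:7@104]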